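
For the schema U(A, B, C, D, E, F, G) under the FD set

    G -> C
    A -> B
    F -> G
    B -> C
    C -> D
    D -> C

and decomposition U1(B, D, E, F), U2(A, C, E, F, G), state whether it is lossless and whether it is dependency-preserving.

lossy and not dependency-preserving

Lossless test: (E, F)⁺ = {C, D, E, F, G}, which is a superkey of neither fragment — lossy.
Dependency preservation: the restricted closure of {A} across the fragments never reaches {B}, so A → B cannot be enforced without a join — not preserved.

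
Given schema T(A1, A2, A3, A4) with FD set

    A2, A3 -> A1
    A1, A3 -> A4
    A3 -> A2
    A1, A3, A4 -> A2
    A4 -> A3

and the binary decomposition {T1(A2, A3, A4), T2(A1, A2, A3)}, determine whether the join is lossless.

Yes

Common attributes: T1 ∩ T2 = {A2, A3}.
Closure of {A2, A3}: A2, A3 → A1 applies, adding A1; A1, A3 → A4 applies, adding A4. So (A2, A3)⁺ = {A1, A2, A3, A4}.
This closure contains every attribute of T1, so T1 ∩ T2 → T1. The join is lossless.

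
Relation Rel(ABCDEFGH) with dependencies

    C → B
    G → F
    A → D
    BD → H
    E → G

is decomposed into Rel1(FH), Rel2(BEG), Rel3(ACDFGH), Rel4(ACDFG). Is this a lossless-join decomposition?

Chase test. Columns are ABCDEFGH; row i has aⱼ where attribute j ∈ Reli, else bᵢⱼ.
Initial tableau (one row per fragment):
  row 1: b11 b12 b13 b14 b15 a6 b17 a8
  row 2: b21 a2 b23 b24 a5 b26 a7 b28
  row 3: a1 b32 a3 a4 b35 a6 a7 a8
  row 4: a1 b42 a3 a4 b45 a6 a7 b48
Rows 3 and 4 agree on C; apply C→B and equate their B entries.
Rows 2 and 3 agree on G; apply G→F and equate their F entries.
Rows 3 and 4 agree on BD; apply BD→H and equate their H entries.
No row becomes fully distinguished — the join is lossy.

No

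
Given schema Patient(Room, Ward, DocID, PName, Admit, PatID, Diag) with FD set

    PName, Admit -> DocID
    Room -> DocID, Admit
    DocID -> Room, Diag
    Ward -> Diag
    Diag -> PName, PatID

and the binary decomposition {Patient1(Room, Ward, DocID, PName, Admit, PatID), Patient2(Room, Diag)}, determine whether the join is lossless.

Yes

Common attributes: Patient1 ∩ Patient2 = {Room}.
Closure of {Room}: Room → DocID, Admit applies, adding DocID, Admit; DocID → Room, Diag applies, adding Diag; Diag → PName, PatID applies, adding PName, PatID. So (Room)⁺ = {Room, DocID, PName, Admit, PatID, Diag}.
This closure contains every attribute of Patient2, so Patient1 ∩ Patient2 → Patient2. The join is lossless.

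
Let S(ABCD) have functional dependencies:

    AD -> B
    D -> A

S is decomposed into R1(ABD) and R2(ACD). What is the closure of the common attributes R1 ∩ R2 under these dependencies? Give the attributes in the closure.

ABD

R1 ∩ R2 = {AD}.
AD → B applies, adding B
Closure: {ABD}.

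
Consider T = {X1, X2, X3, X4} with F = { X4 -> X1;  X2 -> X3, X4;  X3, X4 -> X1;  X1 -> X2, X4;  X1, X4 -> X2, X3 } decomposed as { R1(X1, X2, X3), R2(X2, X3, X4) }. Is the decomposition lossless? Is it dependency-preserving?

Lossless test: (X2, X3)⁺ = {X1, X2, X3, X4}, which contains all of one fragment — lossless.
Dependency preservation: X4 → X1; X3, X4 → X1; X1 → X2, X4; X1, X4 → X2, X3 are not contained in any single fragment, but the restricted closure of each left-hand side across the fragments still reaches the right-hand side; the remaining FDs each lie inside some fragment. All dependencies are preserved.

lossless and dependency-preserving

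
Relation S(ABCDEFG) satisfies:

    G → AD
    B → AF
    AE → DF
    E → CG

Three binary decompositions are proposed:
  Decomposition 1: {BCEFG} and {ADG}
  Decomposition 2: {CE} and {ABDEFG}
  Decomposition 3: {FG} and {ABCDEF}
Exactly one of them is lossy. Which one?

Decomposition 1: common = {G}, closure = {ADG} → lossless.
Decomposition 2: common = {E}, closure = {ACDEFG} → lossless.
Decomposition 3: common = {F}, closure = {F} → lossy.

Decomposition 3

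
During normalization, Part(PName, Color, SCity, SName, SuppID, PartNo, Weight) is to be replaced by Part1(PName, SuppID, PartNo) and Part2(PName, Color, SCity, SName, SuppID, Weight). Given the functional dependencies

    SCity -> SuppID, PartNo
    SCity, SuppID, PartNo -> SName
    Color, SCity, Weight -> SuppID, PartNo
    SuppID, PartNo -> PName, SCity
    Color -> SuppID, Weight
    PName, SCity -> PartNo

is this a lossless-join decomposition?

No

Common attributes: Part1 ∩ Part2 = {PName, SuppID}.
No dependency enlarges {PName, SuppID}, so (PName, SuppID)⁺ = {PName, SuppID}.
The closure contains neither all of Part1 = {PName, SuppID, PartNo} nor all of Part2 = {PName, Color, SCity, SName, SuppID, Weight}, so the common attributes are not a superkey of either fragment. The join is lossy.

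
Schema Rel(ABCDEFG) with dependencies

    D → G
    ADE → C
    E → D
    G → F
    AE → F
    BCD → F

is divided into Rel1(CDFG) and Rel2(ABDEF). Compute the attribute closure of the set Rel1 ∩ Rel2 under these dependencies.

Rel1 ∩ Rel2 = {DF}.
D → G applies, adding G
Closure: {DFG}.

DFG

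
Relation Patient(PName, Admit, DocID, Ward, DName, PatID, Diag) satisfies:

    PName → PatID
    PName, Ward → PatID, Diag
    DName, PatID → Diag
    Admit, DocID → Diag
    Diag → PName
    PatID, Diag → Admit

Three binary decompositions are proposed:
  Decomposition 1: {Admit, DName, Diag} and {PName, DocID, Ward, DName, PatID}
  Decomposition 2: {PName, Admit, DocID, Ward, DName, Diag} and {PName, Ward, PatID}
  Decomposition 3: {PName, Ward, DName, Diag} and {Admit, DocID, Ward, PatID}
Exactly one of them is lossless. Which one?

Decomposition 1: common = {DName}, closure = {DName} → lossy.
Decomposition 2: common = {PName, Ward}, closure = {PName, Admit, Ward, PatID, Diag} → lossless.
Decomposition 3: common = {Ward}, closure = {Ward} → lossy.

Decomposition 2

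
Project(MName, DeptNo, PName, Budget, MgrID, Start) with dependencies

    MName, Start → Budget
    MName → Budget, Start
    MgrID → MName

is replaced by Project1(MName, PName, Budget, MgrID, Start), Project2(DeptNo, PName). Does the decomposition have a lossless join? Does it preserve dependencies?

Lossless test: (PName)⁺ = {PName}, which is a superkey of neither fragment — lossy.
Dependency preservation: every FD's attributes lie within a single fragment, so each can be enforced locally — preserved.

lossy but dependency-preserving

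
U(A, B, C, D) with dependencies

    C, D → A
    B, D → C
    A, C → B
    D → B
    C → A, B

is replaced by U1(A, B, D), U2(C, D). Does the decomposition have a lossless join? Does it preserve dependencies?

Lossless test: (D)⁺ = {A, B, C, D}, which contains all of one fragment — lossless.
Dependency preservation: the restricted closure of {A, C} across the fragments never reaches {B}, so A, C → B cannot be enforced without a join — not preserved.

lossless but not dependency-preserving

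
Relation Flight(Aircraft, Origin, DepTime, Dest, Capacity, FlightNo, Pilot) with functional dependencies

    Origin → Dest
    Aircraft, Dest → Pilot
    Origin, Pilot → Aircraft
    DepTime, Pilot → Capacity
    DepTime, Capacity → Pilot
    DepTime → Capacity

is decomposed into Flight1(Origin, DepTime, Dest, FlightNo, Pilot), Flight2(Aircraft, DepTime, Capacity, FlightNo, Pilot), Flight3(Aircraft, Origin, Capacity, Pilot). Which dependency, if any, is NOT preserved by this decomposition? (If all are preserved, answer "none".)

Aircraft, Dest → Pilot

Check Aircraft, Dest → Pilot: no single fragment contains all of {Aircraft, Dest, Pilot}, and the restricted closure of {Aircraft, Dest} across the fragments never reaches {Pilot}.
Origin → Dest is preserved.
Origin, Pilot → Aircraft is preserved.
DepTime, Pilot → Capacity is preserved.
DepTime, Capacity → Pilot is preserved.
DepTime → Capacity is preserved.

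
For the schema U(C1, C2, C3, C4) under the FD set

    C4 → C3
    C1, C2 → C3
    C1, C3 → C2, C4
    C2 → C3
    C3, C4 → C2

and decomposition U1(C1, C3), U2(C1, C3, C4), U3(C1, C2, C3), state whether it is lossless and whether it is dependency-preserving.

Lossless test (chase): Rows 1 and 2 agree on C1, C3; apply C1, C3→C2, C4 and equate their C2, C4 entries. Rows 1 and 3 agree on C1, C3; apply C1, C3→C2, C4 and equate their C2, C4 entries. Row 1 is now all distinguished symbols — the join is lossless.
Dependency preservation: the restricted closure of {C3, C4} across the fragments never reaches {C2}, so C3, C4 → C2 cannot be enforced without a join — not preserved.

lossless but not dependency-preserving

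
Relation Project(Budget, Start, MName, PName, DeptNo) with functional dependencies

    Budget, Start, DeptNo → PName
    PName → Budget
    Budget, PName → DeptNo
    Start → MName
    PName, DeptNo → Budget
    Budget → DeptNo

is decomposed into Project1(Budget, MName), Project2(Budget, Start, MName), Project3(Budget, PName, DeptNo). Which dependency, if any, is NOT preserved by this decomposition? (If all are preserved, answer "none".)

Check Budget, Start, DeptNo → PName: no single fragment contains all of {Budget, Start, PName, DeptNo}, and the restricted closure of {Budget, Start, DeptNo} across the fragments never reaches {PName}.
PName → Budget is preserved.
Budget, PName → DeptNo is preserved.
Start → MName is preserved.
PName, DeptNo → Budget is preserved.
Budget → DeptNo is preserved.

Budget, Start, DeptNo → PName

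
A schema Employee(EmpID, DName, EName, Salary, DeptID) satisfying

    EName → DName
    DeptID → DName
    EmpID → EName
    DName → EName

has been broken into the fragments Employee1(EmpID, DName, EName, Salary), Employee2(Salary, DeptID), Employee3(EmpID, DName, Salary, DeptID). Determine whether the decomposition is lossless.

Chase test. Columns are EmpID, DName, EName, Salary, DeptID; row i has aⱼ where attribute j ∈ Employeei, else bᵢⱼ.
Initial tableau (one row per fragment):
  row 1: a1 a2 a3 a4 b15
  row 2: b21 b22 b23 a4 a5
  row 3: a1 a2 b33 a4 a5
Rows 2 and 3 agree on DeptID; apply DeptID→DName and equate their DName entries.
Rows 1 and 3 agree on EmpID; apply EmpID→EName and equate their EName entries.
Rows 1 and 2 agree on DName; apply DName→EName and equate their EName entries.
Row 3 is now all distinguished symbols — the join is lossless.

Yes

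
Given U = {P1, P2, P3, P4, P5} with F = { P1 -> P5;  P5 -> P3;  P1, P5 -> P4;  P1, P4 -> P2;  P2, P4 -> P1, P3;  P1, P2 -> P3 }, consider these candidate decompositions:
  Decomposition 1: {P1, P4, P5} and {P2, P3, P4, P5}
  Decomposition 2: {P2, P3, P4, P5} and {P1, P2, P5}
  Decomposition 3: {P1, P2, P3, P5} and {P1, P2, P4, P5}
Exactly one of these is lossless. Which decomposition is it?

Decomposition 3

Decomposition 1: common = {P4, P5}, closure = {P3, P4, P5} → lossy.
Decomposition 2: common = {P2, P5}, closure = {P2, P3, P5} → lossy.
Decomposition 3: common = {P1, P2, P5}, closure = {P1, P2, P3, P4, P5} → lossless.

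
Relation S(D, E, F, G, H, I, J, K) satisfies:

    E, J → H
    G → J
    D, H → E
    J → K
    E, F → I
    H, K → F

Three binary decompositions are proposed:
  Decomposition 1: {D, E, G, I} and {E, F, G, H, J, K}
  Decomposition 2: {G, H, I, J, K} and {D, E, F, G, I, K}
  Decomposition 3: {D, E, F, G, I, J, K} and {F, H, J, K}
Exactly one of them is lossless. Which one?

Decomposition 1

Decomposition 1: common = {E, G}, closure = {E, F, G, H, I, J, K} → lossless.
Decomposition 2: common = {G, I, K}, closure = {G, I, J, K} → lossy.
Decomposition 3: common = {F, J, K}, closure = {F, J, K} → lossy.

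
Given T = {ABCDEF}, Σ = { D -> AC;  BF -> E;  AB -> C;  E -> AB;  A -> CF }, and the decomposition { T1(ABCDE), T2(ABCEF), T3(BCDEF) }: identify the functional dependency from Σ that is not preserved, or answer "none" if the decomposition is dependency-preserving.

none

D → AC lies within T1.
BF → E lies within T2.
AB → C lies within T1.
E → AB lies within T1.
A → CF lies within T2.
Every dependency is enforceable on the fragments, so the decomposition is dependency-preserving.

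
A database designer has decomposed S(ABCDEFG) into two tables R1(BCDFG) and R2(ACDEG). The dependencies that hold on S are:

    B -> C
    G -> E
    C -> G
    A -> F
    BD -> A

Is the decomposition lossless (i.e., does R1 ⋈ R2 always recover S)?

Common attributes: R1 ∩ R2 = {CDG}.
Closure of {CDG}: G → E applies, adding E. So (CDG)⁺ = {CDEG}.
The closure contains neither all of R1 = {BCDFG} nor all of R2 = {ACDEG}, so the common attributes are not a superkey of either fragment. The join is lossy.

No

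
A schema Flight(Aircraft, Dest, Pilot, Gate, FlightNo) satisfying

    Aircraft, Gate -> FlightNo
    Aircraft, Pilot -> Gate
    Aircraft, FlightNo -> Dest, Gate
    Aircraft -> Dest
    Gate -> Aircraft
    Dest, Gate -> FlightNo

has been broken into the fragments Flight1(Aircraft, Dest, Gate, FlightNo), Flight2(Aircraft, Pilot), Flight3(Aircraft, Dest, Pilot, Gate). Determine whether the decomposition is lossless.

Yes

Chase test. Columns are Aircraft, Dest, Pilot, Gate, FlightNo; row i has aⱼ where attribute j ∈ Flighti, else bᵢⱼ.
Initial tableau (one row per fragment):
  row 1: a1 a2 b13 a4 a5
  row 2: a1 b22 a3 b24 b25
  row 3: a1 a2 a3 a4 b35
Rows 1 and 3 agree on Aircraft, Gate; apply Aircraft, Gate→FlightNo and equate their FlightNo entries.
Rows 2 and 3 agree on Aircraft, Pilot; apply Aircraft, Pilot→Gate and equate their Gate entries.
Rows 1 and 2 agree on Aircraft; apply Aircraft→Dest and equate their Dest entries.
Rows 1 and 2 agree on Dest, Gate; apply Dest, Gate→FlightNo and equate their FlightNo entries.
Row 2 is now all distinguished symbols — the join is lossless.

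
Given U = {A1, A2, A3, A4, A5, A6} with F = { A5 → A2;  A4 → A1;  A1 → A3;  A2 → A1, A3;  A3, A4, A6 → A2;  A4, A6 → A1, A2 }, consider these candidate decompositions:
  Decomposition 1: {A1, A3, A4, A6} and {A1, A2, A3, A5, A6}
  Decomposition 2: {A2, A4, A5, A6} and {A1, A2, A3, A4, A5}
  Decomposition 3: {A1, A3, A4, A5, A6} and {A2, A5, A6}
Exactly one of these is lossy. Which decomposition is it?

Decomposition 1: common = {A1, A3, A6}, closure = {A1, A3, A6} → lossy.
Decomposition 2: common = {A2, A4, A5}, closure = {A1, A2, A3, A4, A5} → lossless.
Decomposition 3: common = {A5, A6}, closure = {A1, A2, A3, A5, A6} → lossless.

Decomposition 1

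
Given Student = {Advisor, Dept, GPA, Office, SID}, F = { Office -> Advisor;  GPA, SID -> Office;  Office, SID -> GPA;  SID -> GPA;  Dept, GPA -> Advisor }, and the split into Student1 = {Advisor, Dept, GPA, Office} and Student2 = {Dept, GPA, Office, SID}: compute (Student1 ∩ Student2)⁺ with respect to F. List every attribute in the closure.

Student1 ∩ Student2 = {Dept, GPA, Office}.
Office → Advisor applies, adding Advisor
Closure: {Advisor, Dept, GPA, Office}.

Advisor, Dept, GPA, Office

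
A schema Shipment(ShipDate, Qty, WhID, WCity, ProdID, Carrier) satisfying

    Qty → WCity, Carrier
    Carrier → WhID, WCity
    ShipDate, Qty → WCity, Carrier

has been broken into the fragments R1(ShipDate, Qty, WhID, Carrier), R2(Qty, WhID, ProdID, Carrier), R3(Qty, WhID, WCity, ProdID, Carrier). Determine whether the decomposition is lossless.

No

Chase test. Columns are ShipDate, Qty, WhID, WCity, ProdID, Carrier; row i has aⱼ where attribute j ∈ Ri, else bᵢⱼ.
Initial tableau (one row per fragment):
  row 1: a1 a2 a3 b14 b15 a6
  row 2: b21 a2 a3 b24 a5 a6
  row 3: b31 a2 a3 a4 a5 a6
Rows 1 and 2 agree on Qty; apply Qty→WCity, Carrier and equate their WCity, Carrier entries.
Rows 1 and 3 agree on Qty; apply Qty→WCity, Carrier and equate their WCity, Carrier entries.
No row becomes fully distinguished — the join is lossy.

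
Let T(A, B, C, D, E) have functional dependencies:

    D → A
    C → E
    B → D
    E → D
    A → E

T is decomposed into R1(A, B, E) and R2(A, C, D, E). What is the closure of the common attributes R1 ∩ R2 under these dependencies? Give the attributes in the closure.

A, D, E

R1 ∩ R2 = {A, E}.
E → D applies, adding D
Closure: {A, D, E}.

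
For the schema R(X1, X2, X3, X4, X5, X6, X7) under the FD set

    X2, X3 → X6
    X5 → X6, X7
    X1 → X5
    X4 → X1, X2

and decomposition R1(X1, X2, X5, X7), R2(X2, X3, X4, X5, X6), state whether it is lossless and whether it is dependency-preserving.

Lossless test: (X2, X5)⁺ = {X2, X5, X6, X7}, which is a superkey of neither fragment — lossy.
Dependency preservation: the restricted closure of {X4} across the fragments never reaches {X1, X2}, so X4 → X1, X2 cannot be enforced without a join — not preserved.

lossy and not dependency-preserving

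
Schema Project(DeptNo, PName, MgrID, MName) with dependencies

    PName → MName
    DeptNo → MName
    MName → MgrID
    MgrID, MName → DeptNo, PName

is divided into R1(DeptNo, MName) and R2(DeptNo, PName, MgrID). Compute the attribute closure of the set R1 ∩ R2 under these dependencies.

DeptNo, PName, MgrID, MName

R1 ∩ R2 = {DeptNo}.
DeptNo → MName applies, adding MName
MName → MgrID applies, adding MgrID
MgrID, MName → DeptNo, PName applies, adding PName
Closure: {DeptNo, PName, MgrID, MName}.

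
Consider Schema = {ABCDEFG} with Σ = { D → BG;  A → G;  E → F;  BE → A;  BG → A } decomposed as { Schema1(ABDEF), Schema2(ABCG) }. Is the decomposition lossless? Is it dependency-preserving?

lossy but dependency-preserving

Lossless test: (AB)⁺ = {ABG}, which is a superkey of neither fragment — lossy.
Dependency preservation: D → BG is not contained in any single fragment, but the restricted closure of its left-hand side across the fragments still reaches the right-hand side; the remaining FDs each lie inside some fragment. All dependencies are preserved.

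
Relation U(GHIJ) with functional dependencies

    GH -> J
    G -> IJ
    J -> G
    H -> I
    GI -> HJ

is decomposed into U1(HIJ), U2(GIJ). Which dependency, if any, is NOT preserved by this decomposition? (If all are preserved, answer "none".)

GH → J: restricted closure across fragments reaches J.
G → IJ lies within U2.
J → G lies within U2.
H → I lies within U1.
GI → HJ: restricted closure across fragments reaches HJ.
Every dependency is enforceable on the fragments, so the decomposition is dependency-preserving.

none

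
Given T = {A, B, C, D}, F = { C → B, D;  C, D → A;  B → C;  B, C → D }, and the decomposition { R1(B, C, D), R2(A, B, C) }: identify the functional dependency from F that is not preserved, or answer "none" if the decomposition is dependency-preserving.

C → B, D lies within R1.
C, D → A: restricted closure across fragments reaches A.
B → C lies within R1.
B, C → D lies within R1.
Every dependency is enforceable on the fragments, so the decomposition is dependency-preserving.

none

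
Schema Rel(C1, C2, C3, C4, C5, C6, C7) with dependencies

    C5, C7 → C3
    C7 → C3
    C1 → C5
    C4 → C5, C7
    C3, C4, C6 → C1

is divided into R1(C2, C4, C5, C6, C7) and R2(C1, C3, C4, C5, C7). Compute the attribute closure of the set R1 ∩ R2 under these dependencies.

R1 ∩ R2 = {C4, C5, C7}.
C5, C7 → C3 applies, adding C3
Closure: {C3, C4, C5, C7}.

C3, C4, C5, C7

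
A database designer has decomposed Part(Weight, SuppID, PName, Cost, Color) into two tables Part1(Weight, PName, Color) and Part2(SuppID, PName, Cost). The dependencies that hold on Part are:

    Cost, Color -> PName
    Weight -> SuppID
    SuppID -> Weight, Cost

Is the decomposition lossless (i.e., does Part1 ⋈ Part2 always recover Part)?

Common attributes: Part1 ∩ Part2 = {PName}.
No dependency enlarges {PName}, so (PName)⁺ = {PName}.
The closure contains neither all of Part1 = {Weight, PName, Color} nor all of Part2 = {SuppID, PName, Cost}, so the common attributes are not a superkey of either fragment. The join is lossy.

No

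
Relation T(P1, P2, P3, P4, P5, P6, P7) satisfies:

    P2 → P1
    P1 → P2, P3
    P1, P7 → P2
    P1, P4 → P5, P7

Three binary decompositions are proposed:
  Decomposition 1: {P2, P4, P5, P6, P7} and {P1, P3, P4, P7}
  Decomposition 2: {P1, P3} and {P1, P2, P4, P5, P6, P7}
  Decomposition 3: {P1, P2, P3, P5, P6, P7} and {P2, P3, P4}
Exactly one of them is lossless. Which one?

Decomposition 1: common = {P4, P7}, closure = {P4, P7} → lossy.
Decomposition 2: common = {P1}, closure = {P1, P2, P3} → lossless.
Decomposition 3: common = {P2, P3}, closure = {P1, P2, P3} → lossy.

Decomposition 2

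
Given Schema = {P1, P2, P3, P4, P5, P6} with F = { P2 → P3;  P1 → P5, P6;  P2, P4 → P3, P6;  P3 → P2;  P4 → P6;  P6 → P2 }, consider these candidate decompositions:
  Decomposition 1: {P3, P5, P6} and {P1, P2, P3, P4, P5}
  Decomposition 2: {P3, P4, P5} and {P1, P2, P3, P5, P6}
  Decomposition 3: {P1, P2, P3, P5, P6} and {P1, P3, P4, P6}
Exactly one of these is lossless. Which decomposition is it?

Decomposition 3

Decomposition 1: common = {P3, P5}, closure = {P2, P3, P5} → lossy.
Decomposition 2: common = {P3, P5}, closure = {P2, P3, P5} → lossy.
Decomposition 3: common = {P1, P3, P6}, closure = {P1, P2, P3, P5, P6} → lossless.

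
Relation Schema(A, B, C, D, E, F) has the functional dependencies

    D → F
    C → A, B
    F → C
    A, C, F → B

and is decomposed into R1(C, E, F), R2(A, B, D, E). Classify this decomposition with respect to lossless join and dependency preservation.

Lossless test: (E)⁺ = {E}, which is a superkey of neither fragment — lossy.
Dependency preservation: the restricted closure of {D} across the fragments never reaches {F}, so D → F cannot be enforced without a join — not preserved.

lossy and not dependency-preserving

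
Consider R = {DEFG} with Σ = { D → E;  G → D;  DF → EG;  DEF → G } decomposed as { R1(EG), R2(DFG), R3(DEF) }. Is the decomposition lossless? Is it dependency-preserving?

lossless and dependency-preserving

Lossless test (chase): Rows 2 and 3 agree on D; apply D→E and equate their E entries. Rows 1 and 2 agree on G; apply G→D and equate their D entries. Rows 2 and 3 agree on DF; apply DF→EG and equate their EG entries. Row 2 is now all distinguished symbols — the join is lossless.
Dependency preservation: DF → EG; DEF → G are not contained in any single fragment, but the restricted closure of each left-hand side across the fragments still reaches the right-hand side; the remaining FDs each lie inside some fragment. All dependencies are preserved.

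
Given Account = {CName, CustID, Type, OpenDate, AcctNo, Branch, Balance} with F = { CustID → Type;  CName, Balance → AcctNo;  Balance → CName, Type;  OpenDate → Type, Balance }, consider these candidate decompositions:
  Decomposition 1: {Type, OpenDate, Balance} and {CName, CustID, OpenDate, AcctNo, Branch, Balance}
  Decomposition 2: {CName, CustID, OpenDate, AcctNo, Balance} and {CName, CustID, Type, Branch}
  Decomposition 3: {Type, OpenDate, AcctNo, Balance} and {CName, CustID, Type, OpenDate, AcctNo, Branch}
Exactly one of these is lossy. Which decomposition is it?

Decomposition 2

Decomposition 1: common = {OpenDate, Balance}, closure = {CName, Type, OpenDate, AcctNo, Balance} → lossless.
Decomposition 2: common = {CName, CustID}, closure = {CName, CustID, Type} → lossy.
Decomposition 3: common = {Type, OpenDate, AcctNo}, closure = {CName, Type, OpenDate, AcctNo, Balance} → lossless.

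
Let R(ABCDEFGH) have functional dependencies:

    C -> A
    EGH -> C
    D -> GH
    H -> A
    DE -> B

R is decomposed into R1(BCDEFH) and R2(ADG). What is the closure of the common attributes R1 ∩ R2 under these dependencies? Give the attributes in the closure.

ADGH

R1 ∩ R2 = {D}.
D → GH applies, adding GH
H → A applies, adding A
Closure: {ADGH}.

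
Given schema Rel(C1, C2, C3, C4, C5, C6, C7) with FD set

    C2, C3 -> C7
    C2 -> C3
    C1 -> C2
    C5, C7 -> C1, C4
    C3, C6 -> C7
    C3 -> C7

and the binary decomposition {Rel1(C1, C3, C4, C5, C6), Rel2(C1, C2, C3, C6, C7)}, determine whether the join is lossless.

Yes

Common attributes: Rel1 ∩ Rel2 = {C1, C3, C6}.
Closure of {C1, C3, C6}: C1 → C2 applies, adding C2; C3, C6 → C7 applies, adding C7. So (C1, C3, C6)⁺ = {C1, C2, C3, C6, C7}.
This closure contains every attribute of Rel2, so Rel1 ∩ Rel2 → Rel2. The join is lossless.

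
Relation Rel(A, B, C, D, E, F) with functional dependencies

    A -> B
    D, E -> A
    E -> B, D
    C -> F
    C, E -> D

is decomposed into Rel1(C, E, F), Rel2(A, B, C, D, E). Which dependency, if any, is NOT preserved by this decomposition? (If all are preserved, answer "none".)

none

A → B lies within Rel2.
D, E → A lies within Rel2.
E → B, D lies within Rel2.
C → F lies within Rel1.
C, E → D lies within Rel2.
Every dependency is enforceable on the fragments, so the decomposition is dependency-preserving.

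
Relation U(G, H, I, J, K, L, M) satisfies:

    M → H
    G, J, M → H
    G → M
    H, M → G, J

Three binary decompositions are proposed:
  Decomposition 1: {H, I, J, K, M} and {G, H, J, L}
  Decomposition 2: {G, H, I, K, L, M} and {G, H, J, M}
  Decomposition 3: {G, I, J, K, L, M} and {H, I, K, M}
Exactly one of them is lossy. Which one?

Decomposition 1: common = {H, J}, closure = {H, J} → lossy.
Decomposition 2: common = {G, H, M}, closure = {G, H, J, M} → lossless.
Decomposition 3: common = {I, K, M}, closure = {G, H, I, J, K, M} → lossless.

Decomposition 1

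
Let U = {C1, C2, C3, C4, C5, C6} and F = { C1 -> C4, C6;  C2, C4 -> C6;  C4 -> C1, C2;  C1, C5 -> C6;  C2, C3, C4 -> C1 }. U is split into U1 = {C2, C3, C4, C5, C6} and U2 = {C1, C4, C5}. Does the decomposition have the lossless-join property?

Yes

Common attributes: U1 ∩ U2 = {C4, C5}.
Closure of {C4, C5}: C4 → C1, C2 applies, adding C1, C2; C1, C5 → C6 applies, adding C6. So (C4, C5)⁺ = {C1, C2, C4, C5, C6}.
This closure contains every attribute of U2, so U1 ∩ U2 → U2. The join is lossless.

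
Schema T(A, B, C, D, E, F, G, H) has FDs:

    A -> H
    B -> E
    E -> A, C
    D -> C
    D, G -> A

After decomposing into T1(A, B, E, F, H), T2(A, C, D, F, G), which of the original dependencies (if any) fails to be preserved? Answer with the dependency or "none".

Check E → A, C: no single fragment contains all of {A, C, E}, and the restricted closure of {E} across the fragments never reaches {A, C}.
A → H is preserved.
B → E is preserved.
D → C is preserved.
D, G → A is preserved.

E -> A, C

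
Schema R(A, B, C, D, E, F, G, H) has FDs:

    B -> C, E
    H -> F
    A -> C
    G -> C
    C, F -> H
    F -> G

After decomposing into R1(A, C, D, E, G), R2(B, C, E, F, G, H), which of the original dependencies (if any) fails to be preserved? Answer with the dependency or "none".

B → C, E lies within R2.
H → F lies within R2.
A → C lies within R1.
G → C lies within R1.
C, F → H lies within R2.
F → G lies within R2.
Every dependency is enforceable on the fragments, so the decomposition is dependency-preserving.

none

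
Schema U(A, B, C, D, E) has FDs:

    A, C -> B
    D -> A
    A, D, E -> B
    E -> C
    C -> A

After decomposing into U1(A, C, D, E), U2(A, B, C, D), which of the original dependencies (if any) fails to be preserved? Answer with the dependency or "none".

none

A, C → B lies within U2.
D → A lies within U1.
A, D, E → B: restricted closure across fragments reaches B.
E → C lies within U1.
C → A lies within U1.
Every dependency is enforceable on the fragments, so the decomposition is dependency-preserving.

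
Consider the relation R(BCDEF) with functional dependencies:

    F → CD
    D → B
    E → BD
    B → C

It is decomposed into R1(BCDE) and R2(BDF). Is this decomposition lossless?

No

Common attributes: R1 ∩ R2 = {BD}.
Closure of {BD}: B → C applies, adding C. So (BD)⁺ = {BCD}.
The closure contains neither all of R1 = {BCDE} nor all of R2 = {BDF}, so the common attributes are not a superkey of either fragment. The join is lossy.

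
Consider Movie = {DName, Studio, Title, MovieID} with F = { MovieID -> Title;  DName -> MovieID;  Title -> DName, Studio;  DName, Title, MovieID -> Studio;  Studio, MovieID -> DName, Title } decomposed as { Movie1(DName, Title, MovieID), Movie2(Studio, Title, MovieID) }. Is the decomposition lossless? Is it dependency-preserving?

lossless and dependency-preserving

Lossless test: (Title, MovieID)⁺ = {DName, Studio, Title, MovieID}, which contains all of one fragment — lossless.
Dependency preservation: Title → DName, Studio; DName, Title, MovieID → Studio; Studio, MovieID → DName, Title are not contained in any single fragment, but the restricted closure of each left-hand side across the fragments still reaches the right-hand side; the remaining FDs each lie inside some fragment. All dependencies are preserved.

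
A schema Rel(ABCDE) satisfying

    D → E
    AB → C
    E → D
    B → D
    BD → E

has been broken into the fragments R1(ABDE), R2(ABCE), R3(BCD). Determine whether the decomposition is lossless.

Chase test. Columns are ABCDE; row i has aⱼ where attribute j ∈ Ri, else bᵢⱼ.
Initial tableau (one row per fragment):
  row 1: a1 a2 b13 a4 a5
  row 2: a1 a2 a3 b24 a5
  row 3: b31 a2 a3 a4 b35
Rows 1 and 3 agree on D; apply D→E and equate their E entries.
Rows 1 and 2 agree on AB; apply AB→C and equate their C entries.
Rows 1 and 2 agree on E; apply E→D and equate their D entries.
Row 1 is now all distinguished symbols — the join is lossless.

Yes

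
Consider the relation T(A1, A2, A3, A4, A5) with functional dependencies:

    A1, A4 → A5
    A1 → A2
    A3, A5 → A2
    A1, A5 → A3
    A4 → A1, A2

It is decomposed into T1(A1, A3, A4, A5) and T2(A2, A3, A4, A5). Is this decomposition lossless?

Common attributes: T1 ∩ T2 = {A3, A4, A5}.
Closure of {A3, A4, A5}: A3, A5 → A2 applies, adding A2; A4 → A1, A2 applies, adding A1. So (A3, A4, A5)⁺ = {A1, A2, A3, A4, A5}.
This closure contains every attribute of T1, so T1 ∩ T2 → T1. The join is lossless.

Yes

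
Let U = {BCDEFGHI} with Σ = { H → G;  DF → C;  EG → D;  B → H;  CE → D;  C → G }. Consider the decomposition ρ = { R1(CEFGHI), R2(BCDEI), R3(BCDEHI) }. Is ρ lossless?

No

Chase test. Columns are BCDEFGHI; row i has aⱼ where attribute j ∈ Ri, else bᵢⱼ.
Initial tableau (one row per fragment):
  row 1: b11 a2 b13 a4 a5 a6 a7 a8
  row 2: a1 a2 a3 a4 b25 b26 b27 a8
  row 3: a1 a2 a3 a4 b35 b36 a7 a8
Rows 1 and 3 agree on H; apply H→G and equate their G entries.
Rows 1 and 3 agree on EG; apply EG→D and equate their D entries.
Rows 2 and 3 agree on B; apply B→H and equate their H entries.
Rows 1 and 2 agree on C; apply C→G and equate their G entries.
No row becomes fully distinguished — the join is lossy.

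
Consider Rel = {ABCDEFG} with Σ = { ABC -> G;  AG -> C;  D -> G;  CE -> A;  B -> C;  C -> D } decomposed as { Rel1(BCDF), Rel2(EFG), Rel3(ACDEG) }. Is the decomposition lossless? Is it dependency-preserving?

lossy but dependency-preserving

Lossless test (chase): Rows 1 and 3 agree on D; apply D→G and equate their G entries. No row becomes fully distinguished — the join is lossy.
Dependency preservation: ABC → G is not contained in any single fragment, but the restricted closure of its left-hand side across the fragments still reaches the right-hand side; the remaining FDs each lie inside some fragment. All dependencies are preserved.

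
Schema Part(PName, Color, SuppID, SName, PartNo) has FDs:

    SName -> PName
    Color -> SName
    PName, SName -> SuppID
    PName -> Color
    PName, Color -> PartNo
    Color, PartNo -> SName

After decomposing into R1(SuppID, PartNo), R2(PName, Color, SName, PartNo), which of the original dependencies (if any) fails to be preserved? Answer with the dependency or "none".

PName, SName -> SuppID

Check PName, SName → SuppID: no single fragment contains all of {PName, SuppID, SName}, and the restricted closure of {PName, SName} across the fragments never reaches {SuppID}.
SName → PName is preserved.
Color → SName is preserved.
PName → Color is preserved.
PName, Color → PartNo is preserved.
Color, PartNo → SName is preserved.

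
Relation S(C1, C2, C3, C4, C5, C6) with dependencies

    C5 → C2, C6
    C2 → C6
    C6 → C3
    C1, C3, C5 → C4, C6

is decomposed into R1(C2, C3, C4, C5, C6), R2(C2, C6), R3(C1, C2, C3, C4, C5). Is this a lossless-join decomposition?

Chase test. Columns are C1, C2, C3, C4, C5, C6; row i has aⱼ where attribute j ∈ Ri, else bᵢⱼ.
Initial tableau (one row per fragment):
  row 1: b11 a2 a3 a4 a5 a6
  row 2: b21 a2 b23 b24 b25 a6
  row 3: a1 a2 a3 a4 a5 b36
Rows 1 and 3 agree on C5; apply C5→C2, C6 and equate their C2, C6 entries.
Rows 1 and 2 agree on C6; apply C6→C3 and equate their C3 entries.
Row 3 is now all distinguished symbols — the join is lossless.

Yes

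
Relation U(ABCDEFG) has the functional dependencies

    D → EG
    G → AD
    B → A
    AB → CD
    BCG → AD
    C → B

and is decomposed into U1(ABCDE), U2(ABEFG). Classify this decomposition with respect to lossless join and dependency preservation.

Lossless test: (ABE)⁺ = {ABCDEG}, which contains all of one fragment — lossless.
Dependency preservation: the restricted closure of {D} across the fragments never reaches {EG}, so D → EG cannot be enforced without a join — not preserved.

lossless but not dependency-preserving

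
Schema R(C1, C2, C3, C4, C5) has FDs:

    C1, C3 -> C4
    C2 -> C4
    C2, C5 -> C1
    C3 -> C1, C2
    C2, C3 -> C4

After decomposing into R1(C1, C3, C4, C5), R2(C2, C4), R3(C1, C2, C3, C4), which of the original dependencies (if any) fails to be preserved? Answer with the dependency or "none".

C2, C5 -> C1

Check C2, C5 → C1: no single fragment contains all of {C1, C2, C5}, and the restricted closure of {C2, C5} across the fragments never reaches {C1}.
C1, C3 → C4 is preserved.
C2 → C4 is preserved.
C3 → C1, C2 is preserved.
C2, C3 → C4 is preserved.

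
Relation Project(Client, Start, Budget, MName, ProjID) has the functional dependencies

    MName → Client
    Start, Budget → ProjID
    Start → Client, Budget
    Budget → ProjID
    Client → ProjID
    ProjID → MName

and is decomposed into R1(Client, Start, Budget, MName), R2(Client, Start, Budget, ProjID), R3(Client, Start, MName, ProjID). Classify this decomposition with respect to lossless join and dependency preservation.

lossless and dependency-preserving

Lossless test (chase): Rows 1 and 2 agree on Start, Budget; apply Start, Budget→ProjID and equate their ProjID entries. Rows 1 and 3 agree on Start; apply Start→Client, Budget and equate their Client, Budget entries. Rows 1 and 2 agree on ProjID; apply ProjID→MName and equate their MName entries. Row 1 is now all distinguished symbols — the join is lossless.
Dependency preservation: every FD's attributes lie within a single fragment, so each can be enforced locally — preserved.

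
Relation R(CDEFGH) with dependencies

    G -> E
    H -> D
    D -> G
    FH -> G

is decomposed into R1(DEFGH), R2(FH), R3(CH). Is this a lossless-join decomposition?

Chase test. Columns are CDEFGH; row i has aⱼ where attribute j ∈ Ri, else bᵢⱼ.
Initial tableau (one row per fragment):
  row 1: b11 a2 a3 a4 a5 a6
  row 2: b21 b22 b23 a4 b25 a6
  row 3: a1 b32 b33 b34 b35 a6
Rows 1 and 2 agree on H; apply H→D and equate their D entries.
Rows 1 and 3 agree on H; apply H→D and equate their D entries.
Rows 1 and 2 agree on D; apply D→G and equate their G entries.
Rows 1 and 3 agree on D; apply D→G and equate their G entries.
Rows 1 and 2 agree on G; apply G→E and equate their E entries.
Rows 1 and 3 agree on G; apply G→E and equate their E entries.
No row becomes fully distinguished — the join is lossy.

No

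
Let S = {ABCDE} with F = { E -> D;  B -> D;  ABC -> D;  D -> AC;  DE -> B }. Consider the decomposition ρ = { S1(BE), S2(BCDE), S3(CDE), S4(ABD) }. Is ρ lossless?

Yes

Chase test. Columns are ABCDE; row i has aⱼ where attribute j ∈ Si, else bᵢⱼ.
Initial tableau (one row per fragment):
  row 1: b11 a2 b13 b14 a5
  row 2: b21 a2 a3 a4 a5
  row 3: b31 b32 a3 a4 a5
  row 4: a1 a2 b43 a4 b45
Rows 1 and 2 agree on E; apply E→D and equate their D entries.
Rows 1 and 2 agree on D; apply D→AC and equate their AC entries.
Rows 1 and 3 agree on D; apply D→AC and equate their AC entries.
Rows 1 and 4 agree on D; apply D→AC and equate their AC entries.
Rows 1 and 3 agree on DE; apply DE→B and equate their B entries.
Row 1 is now all distinguished symbols — the join is lossless.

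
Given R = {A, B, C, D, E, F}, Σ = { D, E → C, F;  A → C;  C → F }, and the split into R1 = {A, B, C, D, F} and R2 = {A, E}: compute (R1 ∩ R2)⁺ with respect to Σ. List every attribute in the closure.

R1 ∩ R2 = {A}.
A → C applies, adding C
C → F applies, adding F
Closure: {A, C, F}.

A, C, F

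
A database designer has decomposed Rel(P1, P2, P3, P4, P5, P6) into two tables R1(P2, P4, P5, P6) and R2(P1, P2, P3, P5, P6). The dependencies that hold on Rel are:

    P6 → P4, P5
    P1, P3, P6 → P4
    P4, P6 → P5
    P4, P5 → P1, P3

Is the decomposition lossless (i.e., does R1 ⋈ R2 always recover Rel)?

Yes

Common attributes: R1 ∩ R2 = {P2, P5, P6}.
Closure of {P2, P5, P6}: P6 → P4, P5 applies, adding P4; P4, P5 → P1, P3 applies, adding P1, P3. So (P2, P5, P6)⁺ = {P1, P2, P3, P4, P5, P6}.
This closure contains every attribute of R1, so R1 ∩ R2 → R1. The join is lossless.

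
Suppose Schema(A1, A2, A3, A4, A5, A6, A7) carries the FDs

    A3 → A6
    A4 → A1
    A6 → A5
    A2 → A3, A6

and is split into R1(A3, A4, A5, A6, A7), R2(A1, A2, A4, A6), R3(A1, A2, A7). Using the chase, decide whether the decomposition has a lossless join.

Chase test. Columns are A1, A2, A3, A4, A5, A6, A7; row i has aⱼ where attribute j ∈ Ri, else bᵢⱼ.
Initial tableau (one row per fragment):
  row 1: b11 b12 a3 a4 a5 a6 a7
  row 2: a1 a2 b23 a4 b25 a6 b27
  row 3: a1 a2 b33 b34 b35 b36 a7
Rows 1 and 2 agree on A4; apply A4→A1 and equate their A1 entries.
Rows 1 and 2 agree on A6; apply A6→A5 and equate their A5 entries.
Rows 2 and 3 agree on A2; apply A2→A3, A6 and equate their A3, A6 entries.
Rows 1 and 3 agree on A6; apply A6→A5 and equate their A5 entries.
No row becomes fully distinguished — the join is lossy.

No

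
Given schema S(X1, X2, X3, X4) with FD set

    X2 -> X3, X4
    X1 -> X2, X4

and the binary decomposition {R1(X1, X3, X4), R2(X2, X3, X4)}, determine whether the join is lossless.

Common attributes: R1 ∩ R2 = {X3, X4}.
No dependency enlarges {X3, X4}, so (X3, X4)⁺ = {X3, X4}.
The closure contains neither all of R1 = {X1, X3, X4} nor all of R2 = {X2, X3, X4}, so the common attributes are not a superkey of either fragment. The join is lossy.

No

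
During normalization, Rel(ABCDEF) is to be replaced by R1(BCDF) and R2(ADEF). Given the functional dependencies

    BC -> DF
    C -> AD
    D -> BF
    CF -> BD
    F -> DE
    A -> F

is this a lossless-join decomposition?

Common attributes: R1 ∩ R2 = {DF}.
Closure of {DF}: D → BF applies, adding B; F → DE applies, adding E. So (DF)⁺ = {BDEF}.
The closure contains neither all of R1 = {BCDF} nor all of R2 = {ADEF}, so the common attributes are not a superkey of either fragment. The join is lossy.

No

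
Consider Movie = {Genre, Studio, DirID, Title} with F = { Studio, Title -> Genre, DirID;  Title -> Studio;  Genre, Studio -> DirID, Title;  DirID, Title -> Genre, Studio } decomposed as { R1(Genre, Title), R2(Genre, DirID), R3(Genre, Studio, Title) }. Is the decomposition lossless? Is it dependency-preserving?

lossy and not dependency-preserving

Lossless test (chase): Rows 1 and 3 agree on Title; apply Title→Studio and equate their Studio entries. Rows 1 and 3 agree on Genre, Studio; apply Genre, Studio→DirID, Title and equate their DirID, Title entries. No row becomes fully distinguished — the join is lossy.
Dependency preservation: the restricted closure of {Studio, Title} across the fragments never reaches {Genre, DirID}, so Studio, Title → Genre, DirID cannot be enforced without a join — not preserved.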